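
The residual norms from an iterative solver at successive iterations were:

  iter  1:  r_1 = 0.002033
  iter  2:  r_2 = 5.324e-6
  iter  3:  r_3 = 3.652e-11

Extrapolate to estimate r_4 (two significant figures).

First estimate the order: p ≈ ln(r_3/r_2) / ln(r_2/r_1) = ln(3.652e-11/5.324e-6)/ln(5.324e-6/0.002033) = ln(6.8595e-06)/ln(0.00261879) ≈ 2.0000.
Then r_4 ≈ r_3·(r_3/r_2)^p = 3.652e-11·(6.8595e-06)^2.0000 = 3.652e-11·4.70527e-11 ≈ 1.718e-21.

1.7e-21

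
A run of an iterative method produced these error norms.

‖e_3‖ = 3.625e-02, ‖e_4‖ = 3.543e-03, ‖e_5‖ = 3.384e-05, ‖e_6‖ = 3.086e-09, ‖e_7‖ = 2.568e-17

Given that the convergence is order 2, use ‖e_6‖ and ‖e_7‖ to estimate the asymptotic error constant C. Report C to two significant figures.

C ≈ ‖e_7‖ / ‖e_6‖^2
  = 2.568e-17 / (3.086e-09)^2
  = 2.568e-17 / 9.5234e-18 ≈ 2.6965

2.7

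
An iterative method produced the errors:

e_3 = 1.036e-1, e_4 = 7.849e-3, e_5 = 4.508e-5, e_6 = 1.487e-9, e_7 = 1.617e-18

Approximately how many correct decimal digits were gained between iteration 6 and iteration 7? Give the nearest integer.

9

Digits gained ≈ log₁₀(e_6/e_7) = log₁₀(1.487e-9/1.617e-18) = log₁₀(9.19604e+08) ≈ 8.964.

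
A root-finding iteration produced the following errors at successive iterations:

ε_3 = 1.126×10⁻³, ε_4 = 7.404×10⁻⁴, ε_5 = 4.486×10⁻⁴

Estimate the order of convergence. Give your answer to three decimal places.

1.195

p ≈ ln(ε_5/ε_4) / ln(ε_4/ε_3)
  = ln(4.486×10⁻⁴/7.404×10⁻⁴) / ln(7.404×10⁻⁴/1.126×10⁻³)
  = ln(0.605889) / ln(0.657549)
  = -0.501058 / -0.419236 ≈ 1.195169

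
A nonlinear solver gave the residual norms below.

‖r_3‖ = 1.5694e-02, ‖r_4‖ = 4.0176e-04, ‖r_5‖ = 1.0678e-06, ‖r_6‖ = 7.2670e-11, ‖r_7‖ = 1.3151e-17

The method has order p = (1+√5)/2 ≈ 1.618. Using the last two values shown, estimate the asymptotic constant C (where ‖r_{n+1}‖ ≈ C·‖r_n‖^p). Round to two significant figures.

0.33

C ≈ ‖r_7‖ / ‖r_6‖^1.618
  = 1.3151e-17 / (7.2670e-11)^1.618
  = 1.3151e-17 / 3.9416e-17 ≈ 0.33365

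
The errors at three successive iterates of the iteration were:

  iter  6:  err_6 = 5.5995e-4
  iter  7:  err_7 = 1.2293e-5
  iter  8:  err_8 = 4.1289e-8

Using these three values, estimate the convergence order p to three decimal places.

1.492

p ≈ ln(err_8/err_7) / ln(err_7/err_6)
  = ln(4.1289e-8/1.2293e-5) / ln(1.2293e-5/5.5995e-4)
  = ln(0.00335874) / ln(0.0219537)
  = -5.696189 / -3.818820 ≈ 1.491610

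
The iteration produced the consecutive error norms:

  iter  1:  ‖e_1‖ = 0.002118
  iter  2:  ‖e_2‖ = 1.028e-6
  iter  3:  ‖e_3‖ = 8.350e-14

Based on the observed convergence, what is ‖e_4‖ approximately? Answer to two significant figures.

First estimate the order: p ≈ ln(‖e_3‖/‖e_2‖) / ln(‖e_2‖/‖e_1‖) = ln(8.350e-14/1.028e-6)/ln(1.028e-6/0.002118) = ln(8.12257e-08)/ln(0.000485364) ≈ 2.1395.
Then ‖e_4‖ ≈ ‖e_3‖·(‖e_3‖/‖e_2‖)^p = 8.350e-14·(8.12257e-08)^2.1395 = 8.350e-14·6.76533e-16 ≈ 5.649e-29.

5.6e-29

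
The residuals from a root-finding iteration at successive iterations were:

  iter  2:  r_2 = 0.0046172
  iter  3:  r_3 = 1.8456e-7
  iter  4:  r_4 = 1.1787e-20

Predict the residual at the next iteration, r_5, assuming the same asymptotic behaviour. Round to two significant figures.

3.1e-60

First estimate the order: p ≈ ln(r_4/r_3) / ln(r_3/r_2) = ln(1.1787e-20/1.8456e-7)/ln(1.8456e-7/0.0046172) = ln(6.38654e-14)/ln(3.99723e-05) ≈ 3.0000.
Then r_5 ≈ r_4·(r_4/r_3)^p = 1.1787e-20·(6.38654e-14)^3.0000 = 1.1787e-20·2.60494e-40 ≈ 3.07e-60.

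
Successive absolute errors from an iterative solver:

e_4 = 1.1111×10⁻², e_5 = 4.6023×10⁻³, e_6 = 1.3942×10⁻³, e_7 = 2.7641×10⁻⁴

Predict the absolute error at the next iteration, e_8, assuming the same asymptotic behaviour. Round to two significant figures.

First estimate the order: p ≈ ln(e_7/e_6) / ln(e_6/e_5) = ln(2.7641×10⁻⁴/1.3942×10⁻³)/ln(1.3942×10⁻³/4.6023×10⁻³) = ln(0.198257)/ln(0.302935) ≈ 1.3550.
Then e_8 ≈ e_7·(e_7/e_6)^p = 2.7641×10⁻⁴·(0.198257)^1.3550 = 2.7641×10⁻⁴·0.111621 ≈ 3.085e-05.

3.1e-5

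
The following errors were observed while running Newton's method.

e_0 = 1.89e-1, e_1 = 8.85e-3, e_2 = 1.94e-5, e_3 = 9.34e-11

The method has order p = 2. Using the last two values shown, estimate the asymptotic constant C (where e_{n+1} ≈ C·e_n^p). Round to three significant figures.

C ≈ e_3 / e_2^2
  = 9.34e-11 / (1.94e-5)^2
  = 9.34e-11 / 3.7636e-10 ≈ 0.24817

0.248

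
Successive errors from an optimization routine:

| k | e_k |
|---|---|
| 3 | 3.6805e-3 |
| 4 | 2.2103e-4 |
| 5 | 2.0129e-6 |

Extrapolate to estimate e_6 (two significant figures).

7.8e-10

First estimate the order: p ≈ ln(e_5/e_4) / ln(e_4/e_3) = ln(2.0129e-6/2.2103e-4)/ln(2.2103e-4/3.6805e-3) = ln(0.00910691)/ln(0.0600543) ≈ 1.6707.
Then e_6 ≈ e_5·(e_5/e_4)^p = 2.0129e-6·(0.00910691)^1.6707 = 2.0129e-6·0.000389692 ≈ 7.844e-10.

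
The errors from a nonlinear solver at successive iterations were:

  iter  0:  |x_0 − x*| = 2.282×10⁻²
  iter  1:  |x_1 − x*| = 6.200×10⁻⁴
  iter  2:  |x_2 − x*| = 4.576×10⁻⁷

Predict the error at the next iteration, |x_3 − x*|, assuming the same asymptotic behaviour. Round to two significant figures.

First estimate the order: p ≈ ln(|x_2 − x*|/|x_1 − x*|) / ln(|x_1 − x*|/|x_0 − x*|) = ln(4.576×10⁻⁷/6.200×10⁻⁴)/ln(6.200×10⁻⁴/2.282×10⁻²) = ln(0.000738065)/ln(0.0271691) ≈ 2.0000.
Then |x_3 − x*| ≈ |x_2 − x*|·(|x_2 − x*|/|x_1 − x*|)^p = 4.576×10⁻⁷·(0.000738065)^2.0000 = 4.576×10⁻⁷·5.4474e-07 ≈ 2.493e-13.

2.5e-13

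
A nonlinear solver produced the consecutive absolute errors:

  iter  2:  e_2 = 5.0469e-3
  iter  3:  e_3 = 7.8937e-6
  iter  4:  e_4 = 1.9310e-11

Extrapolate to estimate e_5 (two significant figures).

1.2e-22

First estimate the order: p ≈ ln(e_4/e_3) / ln(e_3/e_2) = ln(1.9310e-11/7.8937e-6)/ln(7.8937e-6/5.0469e-3) = ln(2.44625e-06)/ln(0.00156407) ≈ 2.0000.
Then e_5 ≈ e_4·(e_4/e_3)^p = 1.9310e-11·(2.44625e-06)^2.0000 = 1.9310e-11·5.98414e-12 ≈ 1.156e-22.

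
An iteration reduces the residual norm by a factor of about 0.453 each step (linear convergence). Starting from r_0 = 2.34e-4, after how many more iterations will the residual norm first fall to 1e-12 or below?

After k steps, r_k ≈ 2.34e-4·0.453^k.
Need 0.453^k ≤ 1e-12/2.34e-4 = 4.2735e-09.
k ≥ ln(4.2735e-09)/ln(0.453) = -19.2708/-0.79186 = 24.336.
Smallest integer k = 25.

25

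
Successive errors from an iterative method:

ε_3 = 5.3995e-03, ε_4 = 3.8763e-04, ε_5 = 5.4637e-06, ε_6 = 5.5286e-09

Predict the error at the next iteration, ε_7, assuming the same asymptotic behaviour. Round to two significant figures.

First estimate the order: p ≈ ln(ε_6/ε_5) / ln(ε_5/ε_4) = ln(5.5286e-09/5.4637e-06)/ln(5.4637e-06/3.8763e-04) = ln(0.00101188)/ln(0.0140951) ≈ 1.6180.
Then ε_7 ≈ ε_6·(ε_6/ε_5)^p = 5.5286e-09·(0.00101188)^1.6180 = 5.5286e-09·1.42659e-05 ≈ 7.887e-14.

7.9e-14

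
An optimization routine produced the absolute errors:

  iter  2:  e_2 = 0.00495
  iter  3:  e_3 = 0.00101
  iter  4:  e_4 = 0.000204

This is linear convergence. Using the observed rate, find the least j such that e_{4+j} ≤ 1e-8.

7

Rate ρ ≈ e_4/e_3 = 0.000204/0.00101 = 0.2020.
After j more steps, e_{4+j} ≈ 0.000204·ρ^j; need ρ^j ≤ 1e-8/0.000204 = 4.90196e-05.
j ≥ ln(4.90196e-05)/ln(0.2020) = -9.9233/-1.59949 = 6.204.
So 7 more iterations are needed.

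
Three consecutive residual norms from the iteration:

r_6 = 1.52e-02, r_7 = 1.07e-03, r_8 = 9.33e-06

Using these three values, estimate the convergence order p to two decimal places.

p ≈ ln(r_8/r_7) / ln(r_7/r_6)
  = ln(9.33e-06/1.07e-03) / ln(1.07e-03/1.52e-02)
  = ln(0.00871963) / ln(0.0703947)
  = -4.74218 / -2.65364 ≈ 1.78705

1.79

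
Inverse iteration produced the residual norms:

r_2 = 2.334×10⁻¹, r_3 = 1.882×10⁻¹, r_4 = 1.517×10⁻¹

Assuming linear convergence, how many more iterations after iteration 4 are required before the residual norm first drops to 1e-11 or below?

109

Rate ρ ≈ r_4/r_3 = 1.517×10⁻¹/1.882×10⁻¹ = 0.8061.
After j more steps, r_{4+j} ≈ 1.517×10⁻¹·ρ^j; need ρ^j ≤ 1e-11/1.517×10⁻¹ = 6.59196e-11.
j ≥ ln(6.59196e-11)/ln(0.8061) = -23.4426/-0.21555 = 108.757.
So 109 more iterations are needed.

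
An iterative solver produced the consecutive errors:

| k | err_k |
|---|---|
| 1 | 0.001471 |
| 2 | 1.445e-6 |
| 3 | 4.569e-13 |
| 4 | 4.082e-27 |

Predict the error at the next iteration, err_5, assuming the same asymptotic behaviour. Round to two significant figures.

1.8e-57

First estimate the order: p ≈ ln(err_4/err_3) / ln(err_3/err_2) = ln(4.082e-27/4.569e-13)/ln(4.569e-13/1.445e-6) = ln(8.93412e-15)/ln(3.16194e-07) ≈ 2.1614.
Then err_5 ≈ err_4·(err_4/err_3)^p = 4.082e-27·(8.93412e-15)^2.1614 = 4.082e-27·4.31125e-31 ≈ 1.76e-57.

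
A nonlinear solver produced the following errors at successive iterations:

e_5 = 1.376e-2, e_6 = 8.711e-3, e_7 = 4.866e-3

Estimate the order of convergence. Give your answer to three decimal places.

p ≈ ln(e_7/e_6) / ln(e_6/e_5)
  = ln(4.866e-3/8.711e-3) / ln(8.711e-3/1.376e-2)
  = ln(0.558604) / ln(0.633067)
  = -0.582314 / -0.457179 ≈ 1.273711

1.274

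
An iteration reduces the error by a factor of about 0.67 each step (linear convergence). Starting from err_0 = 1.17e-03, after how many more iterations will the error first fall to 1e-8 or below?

After k steps, err_k ≈ 1.17e-03·0.67^k.
Need 0.67^k ≤ 1e-8/1.17e-03 = 8.54701e-06.
k ≥ ln(8.54701e-06)/ln(0.67) = -11.6699/-0.40048 = 29.140.
Smallest integer k = 30.

30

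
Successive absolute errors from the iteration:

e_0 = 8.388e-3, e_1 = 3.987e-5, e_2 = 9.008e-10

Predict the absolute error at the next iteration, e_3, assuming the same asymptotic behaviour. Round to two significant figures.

4.6e-19

First estimate the order: p ≈ ln(e_2/e_1) / ln(e_1/e_0) = ln(9.008e-10/3.987e-5)/ln(3.987e-5/8.388e-3) = ln(2.25934e-05)/ln(0.00475322) ≈ 2.0000.
Then e_3 ≈ e_2·(e_2/e_1)^p = 9.008e-10·(2.25934e-05)^2.0000 = 9.008e-10·5.10462e-10 ≈ 4.598e-19.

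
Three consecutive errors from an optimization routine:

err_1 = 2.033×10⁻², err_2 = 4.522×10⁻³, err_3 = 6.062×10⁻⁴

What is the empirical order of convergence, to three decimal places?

p ≈ ln(err_3/err_2) / ln(err_2/err_1)
  = ln(6.062×10⁻⁴/4.522×10⁻³) / ln(4.522×10⁻³/2.033×10⁻²)
  = ln(0.134056) / ln(0.22243)
  = -2.009498 / -1.503143 ≈ 1.336864

1.337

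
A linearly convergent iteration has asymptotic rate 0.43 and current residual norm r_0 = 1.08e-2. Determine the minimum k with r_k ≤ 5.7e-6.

After k steps, r_k ≈ 1.08e-2·0.43^k.
Need 0.43^k ≤ 5.7e-6/1.08e-2 = 0.000527778.
k ≥ ln(0.000527778)/ln(0.43) = -7.5468/-0.84397 = 8.942.
Smallest integer k = 9.

9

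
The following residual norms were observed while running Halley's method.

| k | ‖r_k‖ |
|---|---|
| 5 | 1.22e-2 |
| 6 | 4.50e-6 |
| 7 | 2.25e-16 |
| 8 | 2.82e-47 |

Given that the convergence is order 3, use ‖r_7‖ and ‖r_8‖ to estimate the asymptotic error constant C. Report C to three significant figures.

2.48

C ≈ ‖r_8‖ / ‖r_7‖^3
  = 2.82e-47 / (2.25e-16)^3
  = 2.82e-47 / 1.13906e-47 ≈ 2.4757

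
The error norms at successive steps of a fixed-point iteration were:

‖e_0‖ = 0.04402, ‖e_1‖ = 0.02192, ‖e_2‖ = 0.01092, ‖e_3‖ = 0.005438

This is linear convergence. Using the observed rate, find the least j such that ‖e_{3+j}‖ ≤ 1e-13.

36

Rate ρ ≈ ‖e_3‖/‖e_2‖ = 0.005438/0.01092 = 0.4980.
After j more steps, ‖e_{3+j}‖ ≈ 0.005438·ρ^j; need ρ^j ≤ 1e-13/0.005438 = 1.83891e-11.
j ≥ ln(1.83891e-11)/ln(0.4980) = -24.7193/-0.69716 = 35.457.
So 36 more iterations are needed.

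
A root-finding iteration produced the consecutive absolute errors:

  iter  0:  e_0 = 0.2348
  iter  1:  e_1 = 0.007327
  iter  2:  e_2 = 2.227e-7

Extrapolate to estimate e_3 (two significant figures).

First estimate the order: p ≈ ln(e_2/e_1) / ln(e_1/e_0) = ln(2.227e-7/0.007327)/ln(0.007327/0.2348) = ln(3.03944e-05)/ln(0.0312053) ≈ 2.9999.
Then e_3 ≈ e_2·(e_2/e_1)^p = 2.227e-7·(3.03944e-05)^2.9999 = 2.227e-7·2.81082e-14 ≈ 6.26e-21.

6.3e-21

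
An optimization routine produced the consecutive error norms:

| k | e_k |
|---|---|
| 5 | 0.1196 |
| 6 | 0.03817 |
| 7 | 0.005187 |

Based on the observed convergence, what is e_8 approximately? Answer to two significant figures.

1.6e-4

First estimate the order: p ≈ ln(e_7/e_6) / ln(e_6/e_5) = ln(0.005187/0.03817)/ln(0.03817/0.1196) = ln(0.135892)/ln(0.319147) ≈ 1.7476.
Then e_8 ≈ e_7·(e_7/e_6)^p = 0.005187·(0.135892)^1.7476 = 0.005187·0.0305611 ≈ 0.0001585.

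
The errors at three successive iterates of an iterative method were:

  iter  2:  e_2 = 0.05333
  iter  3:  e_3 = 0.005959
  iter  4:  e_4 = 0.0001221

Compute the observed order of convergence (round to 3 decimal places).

1.774

p ≈ ln(e_4/e_3) / ln(e_3/e_2)
  = ln(0.0001221/0.005959) / ln(0.005959/0.05333)
  = ln(0.02049) / ln(0.111738)
  = -3.887818 / -2.191598 ≈ 1.773965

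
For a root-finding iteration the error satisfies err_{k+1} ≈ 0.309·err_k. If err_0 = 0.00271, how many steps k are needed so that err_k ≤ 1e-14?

23

After k steps, err_k ≈ 0.00271·0.309^k.
Need 0.309^k ≤ 1e-14/0.00271 = 3.69004e-12.
k ≥ ln(3.69004e-12)/ln(0.309) = -26.3254/-1.17441 = 22.416.
Smallest integer k = 23.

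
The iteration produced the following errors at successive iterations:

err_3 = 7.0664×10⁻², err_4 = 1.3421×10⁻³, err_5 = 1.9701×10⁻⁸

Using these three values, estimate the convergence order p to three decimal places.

2.808

p ≈ ln(err_5/err_4) / ln(err_4/err_3)
  = ln(1.9701×10⁻⁸/1.3421×10⁻³) / ln(1.3421×10⁻³/7.0664×10⁻²)
  = ln(1.46792e-05) / ln(0.0189927)
  = -11.129079 / -3.963701 ≈ 2.807749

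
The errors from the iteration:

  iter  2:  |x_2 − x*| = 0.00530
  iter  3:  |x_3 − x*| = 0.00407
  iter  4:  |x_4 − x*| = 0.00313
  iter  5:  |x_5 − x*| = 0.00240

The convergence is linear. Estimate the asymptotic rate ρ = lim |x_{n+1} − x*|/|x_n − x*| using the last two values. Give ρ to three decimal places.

0.767

ρ ≈ |x_5 − x*|/|x_4 − x*| = 0.00240/0.00313 = 0.76677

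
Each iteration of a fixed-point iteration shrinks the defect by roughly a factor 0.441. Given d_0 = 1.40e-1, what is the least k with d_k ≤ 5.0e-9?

After k steps, d_k ≈ 1.40e-1·0.441^k.
Need 0.441^k ≤ 5.0e-9/1.40e-1 = 3.57143e-08.
k ≥ ln(3.57143e-08)/ln(0.441) = -17.1477/-0.81871 = 20.945.
Smallest integer k = 21.

21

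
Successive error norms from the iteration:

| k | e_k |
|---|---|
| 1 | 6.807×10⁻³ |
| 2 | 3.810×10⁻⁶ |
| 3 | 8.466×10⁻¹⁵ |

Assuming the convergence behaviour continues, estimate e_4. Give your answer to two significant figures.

First estimate the order: p ≈ ln(e_3/e_2) / ln(e_2/e_1) = ln(8.466×10⁻¹⁵/3.810×10⁻⁶)/ln(3.810×10⁻⁶/6.807×10⁻³) = ln(2.22205e-09)/ln(0.000559718) ≈ 2.6609.
Then e_4 ≈ e_3·(e_3/e_2)^p = 8.466×10⁻¹⁵·(2.22205e-09)^2.6609 = 8.466×10⁻¹⁵·9.43142e-24 ≈ 7.985e-38.

8.0e-38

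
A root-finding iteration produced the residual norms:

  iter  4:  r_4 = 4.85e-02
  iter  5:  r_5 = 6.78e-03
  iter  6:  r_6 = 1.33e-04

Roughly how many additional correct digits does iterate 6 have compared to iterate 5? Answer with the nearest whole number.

2

Digits gained ≈ log₁₀(r_5/r_6) = log₁₀(6.78e-03/1.33e-04) = log₁₀(50.9774) ≈ 1.707.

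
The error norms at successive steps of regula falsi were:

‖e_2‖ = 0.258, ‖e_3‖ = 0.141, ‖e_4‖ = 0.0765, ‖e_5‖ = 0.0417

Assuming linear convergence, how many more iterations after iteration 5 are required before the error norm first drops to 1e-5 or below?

14

Rate ρ ≈ ‖e_5‖/‖e_4‖ = 0.0417/0.0765 = 0.5451.
After j more steps, ‖e_{5+j}‖ ≈ 0.0417·ρ^j; need ρ^j ≤ 1e-5/0.0417 = 0.000239808.
j ≥ ln(0.000239808)/ln(0.5451) = -8.3357/-0.60679 = 13.737.
So 14 more iterations are needed.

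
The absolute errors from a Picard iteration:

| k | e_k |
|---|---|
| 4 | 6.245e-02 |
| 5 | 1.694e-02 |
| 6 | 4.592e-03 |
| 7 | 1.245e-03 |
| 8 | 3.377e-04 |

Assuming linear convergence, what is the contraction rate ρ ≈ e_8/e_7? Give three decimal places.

ρ ≈ e_8/e_7 = 3.377e-04/1.245e-03 = 0.27124

0.271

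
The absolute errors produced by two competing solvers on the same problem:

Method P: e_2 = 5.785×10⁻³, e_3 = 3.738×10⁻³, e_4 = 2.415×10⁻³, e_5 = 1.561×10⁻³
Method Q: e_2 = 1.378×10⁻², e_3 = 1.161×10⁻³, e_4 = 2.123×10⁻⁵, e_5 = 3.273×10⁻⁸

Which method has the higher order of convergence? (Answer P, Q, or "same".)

Q

Method P: p ≈ ln(1.561×10⁻³/2.415×10⁻³)/ln(2.415×10⁻³/3.738×10⁻³) ≈ 1.00.
Method Q: p ≈ ln(3.273×10⁻⁸/2.123×10⁻⁵)/ln(2.123×10⁻⁵/1.161×10⁻³) ≈ 1.62.
Method Q has the higher order (≈1.6 vs ≈1.0).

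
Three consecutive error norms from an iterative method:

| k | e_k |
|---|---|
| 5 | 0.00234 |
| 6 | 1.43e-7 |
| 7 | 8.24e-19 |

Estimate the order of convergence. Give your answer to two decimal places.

2.67

p ≈ ln(e_7/e_6) / ln(e_6/e_5)
  = ln(8.24e-19/1.43e-7) / ln(1.43e-7/0.00234)
  = ln(5.76224e-12) / ln(6.11111e-05)
  = -25.87969 / -9.70282 ≈ 2.66723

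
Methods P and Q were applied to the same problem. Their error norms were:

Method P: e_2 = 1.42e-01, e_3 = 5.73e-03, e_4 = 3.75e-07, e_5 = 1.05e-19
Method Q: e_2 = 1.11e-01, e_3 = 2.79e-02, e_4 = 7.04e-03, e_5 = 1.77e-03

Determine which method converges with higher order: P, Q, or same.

P

Method P: p ≈ ln(1.05e-19/3.75e-07)/ln(3.75e-07/5.73e-03) ≈ 3.00.
Method Q: p ≈ ln(1.77e-03/7.04e-03)/ln(7.04e-03/2.79e-02) ≈ 1.00.
Method P has the higher order (≈3.0 vs ≈1.0).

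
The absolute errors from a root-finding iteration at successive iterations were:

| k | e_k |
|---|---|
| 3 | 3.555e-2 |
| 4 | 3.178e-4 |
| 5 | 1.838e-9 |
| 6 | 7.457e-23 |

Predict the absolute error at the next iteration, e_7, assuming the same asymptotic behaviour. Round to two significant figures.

First estimate the order: p ≈ ln(e_6/e_5) / ln(e_5/e_4) = ln(7.457e-23/1.838e-9)/ln(1.838e-9/3.178e-4) = ln(4.05713e-14)/ln(5.78351e-06) ≈ 2.5568.
Then e_7 ≈ e_6·(e_6/e_5)^p = 7.457e-23·(4.05713e-14)^2.5568 = 7.457e-23·5.753e-35 ≈ 4.29e-57.

4.3e-57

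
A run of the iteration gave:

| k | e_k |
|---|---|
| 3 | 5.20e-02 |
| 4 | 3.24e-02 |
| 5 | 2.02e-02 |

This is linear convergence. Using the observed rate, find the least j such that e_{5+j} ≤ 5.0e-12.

47

Rate ρ ≈ e_5/e_4 = 2.02e-02/3.24e-02 = 0.6235.
After j more steps, e_{5+j} ≈ 2.02e-02·ρ^j; need ρ^j ≤ 5.0e-12/2.02e-02 = 2.47525e-10.
j ≥ ln(2.47525e-10)/ln(0.6235) = -22.1195/-0.47241 = 46.823.
So 47 more iterations are needed.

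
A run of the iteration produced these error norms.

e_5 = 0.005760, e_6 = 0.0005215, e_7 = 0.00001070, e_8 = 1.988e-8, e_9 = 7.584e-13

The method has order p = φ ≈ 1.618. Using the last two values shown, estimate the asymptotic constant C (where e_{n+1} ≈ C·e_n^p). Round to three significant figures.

C ≈ e_9 / e_8^1.618
  = 7.584e-13 / (1.988e-8)^1.618
  = 7.584e-13 / 3.4581e-13 ≈ 2.1931

2.19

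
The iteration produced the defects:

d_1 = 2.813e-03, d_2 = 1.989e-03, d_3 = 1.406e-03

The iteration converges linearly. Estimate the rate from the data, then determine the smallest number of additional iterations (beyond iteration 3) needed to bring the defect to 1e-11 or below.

55

Rate ρ ≈ d_3/d_2 = 1.406e-03/1.989e-03 = 0.7069.
After j more steps, d_{3+j} ≈ 1.406e-03·ρ^j; need ρ^j ≤ 1e-11/1.406e-03 = 7.11238e-09.
j ≥ ln(7.11238e-09)/ln(0.7069) = -18.7614/-0.34687 = 54.088.
So 55 more iterations are needed.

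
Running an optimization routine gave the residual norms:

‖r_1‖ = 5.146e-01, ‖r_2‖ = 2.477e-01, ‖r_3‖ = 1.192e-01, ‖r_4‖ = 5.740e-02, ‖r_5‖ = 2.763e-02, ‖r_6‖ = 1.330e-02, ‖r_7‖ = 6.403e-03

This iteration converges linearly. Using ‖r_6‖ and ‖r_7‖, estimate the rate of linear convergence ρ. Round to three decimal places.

ρ ≈ ‖r_7‖/‖r_6‖ = 6.403e-03/1.330e-02 = 0.48143

0.481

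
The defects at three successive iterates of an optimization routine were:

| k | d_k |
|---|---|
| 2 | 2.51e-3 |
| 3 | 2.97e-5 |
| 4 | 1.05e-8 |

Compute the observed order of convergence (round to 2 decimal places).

1.79

p ≈ ln(d_4/d_3) / ln(d_3/d_2)
  = ln(1.05e-8/2.97e-5) / ln(2.97e-5/2.51e-3)
  = ln(0.000353535) / ln(0.0118327)
  = -7.94753 / -4.43689 ≈ 1.79124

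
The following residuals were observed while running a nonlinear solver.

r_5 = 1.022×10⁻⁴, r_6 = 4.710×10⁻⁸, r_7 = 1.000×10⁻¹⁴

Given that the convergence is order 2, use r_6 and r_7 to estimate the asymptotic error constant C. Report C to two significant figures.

C ≈ r_7 / r_6^2
  = 1.000×10⁻¹⁴ / (4.710×10⁻⁸)^2
  = 1.000×10⁻¹⁴ / 2.21841e-15 ≈ 4.5077

4.5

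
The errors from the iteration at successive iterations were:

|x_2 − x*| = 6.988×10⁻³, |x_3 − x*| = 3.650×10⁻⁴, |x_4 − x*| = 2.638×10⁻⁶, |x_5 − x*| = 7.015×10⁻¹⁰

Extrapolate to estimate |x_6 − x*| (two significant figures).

7.5e-16

First estimate the order: p ≈ ln(|x_5 − x*|/|x_4 − x*|) / ln(|x_4 − x*|/|x_3 − x*|) = ln(7.015×10⁻¹⁰/2.638×10⁻⁶)/ln(2.638×10⁻⁶/3.650×10⁻⁴) = ln(0.000265921)/ln(0.0072274) ≈ 1.6699.
Then |x_6 − x*| ≈ |x_5 − x*|·(|x_5 − x*|/|x_4 − x*|)^p = 7.015×10⁻¹⁰·(0.000265921)^1.6699 = 7.015×10⁻¹⁰·1.07077e-06 ≈ 7.511e-16.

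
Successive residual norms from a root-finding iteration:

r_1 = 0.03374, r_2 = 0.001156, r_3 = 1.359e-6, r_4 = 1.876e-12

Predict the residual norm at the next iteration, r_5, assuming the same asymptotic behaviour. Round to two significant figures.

3.6e-24

First estimate the order: p ≈ ln(r_4/r_3) / ln(r_3/r_2) = ln(1.876e-12/1.359e-6)/ln(1.359e-6/0.001156) = ln(1.38043e-06)/ln(0.00117561) ≈ 2.0002.
Then r_5 ≈ r_4·(r_4/r_3)^p = 1.876e-12·(1.38043e-06)^2.0002 = 1.876e-12·1.90045e-12 ≈ 3.565e-24.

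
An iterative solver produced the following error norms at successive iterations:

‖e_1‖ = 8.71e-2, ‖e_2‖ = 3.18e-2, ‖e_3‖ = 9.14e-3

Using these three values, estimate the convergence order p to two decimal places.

1.24

p ≈ ln(‖e_3‖/‖e_2‖) / ln(‖e_2‖/‖e_1‖)
  = ln(9.14e-3/3.18e-2) / ln(3.18e-2/8.71e-2)
  = ln(0.287421) / ln(0.365098)
  = -1.24681 / -1.00759 ≈ 1.23742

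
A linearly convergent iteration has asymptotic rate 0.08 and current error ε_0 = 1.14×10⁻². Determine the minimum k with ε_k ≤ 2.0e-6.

After k steps, ε_k ≈ 1.14×10⁻²·0.08^k.
Need 0.08^k ≤ 2.0e-6/1.14×10⁻² = 0.000175439.
k ≥ ln(0.000175439)/ln(0.08) = -8.6482/-2.52573 = 3.424.
Smallest integer k = 4.

4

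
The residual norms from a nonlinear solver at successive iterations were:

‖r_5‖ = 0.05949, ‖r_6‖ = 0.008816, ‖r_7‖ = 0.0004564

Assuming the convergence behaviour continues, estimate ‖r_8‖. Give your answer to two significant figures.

First estimate the order: p ≈ ln(‖r_7‖/‖r_6‖) / ln(‖r_6‖/‖r_5‖) = ln(0.0004564/0.008816)/ln(0.008816/0.05949) = ln(0.0517695)/ln(0.148193) ≈ 1.5509.
Then ‖r_8‖ ≈ ‖r_7‖·(‖r_7‖/‖r_6‖)^p = 0.0004564·(0.0517695)^1.5509 = 0.0004564·0.0101311 ≈ 4.624e-06.

4.6e-6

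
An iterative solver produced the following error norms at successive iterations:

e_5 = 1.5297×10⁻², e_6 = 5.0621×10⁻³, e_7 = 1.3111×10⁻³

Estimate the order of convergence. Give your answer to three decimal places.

p ≈ ln(e_7/e_6) / ln(e_6/e_5)
  = ln(1.3111×10⁻³/5.0621×10⁻³) / ln(5.0621×10⁻³/1.5297×10⁻²)
  = ln(0.259003) / ln(0.330921)
  = -1.350916 / -1.105876 ≈ 1.221580

1.222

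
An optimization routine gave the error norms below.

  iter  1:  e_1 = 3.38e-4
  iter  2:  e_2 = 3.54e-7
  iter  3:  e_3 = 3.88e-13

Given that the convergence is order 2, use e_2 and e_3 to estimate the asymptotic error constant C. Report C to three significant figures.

3.10

C ≈ e_3 / e_2^2
  = 3.88e-13 / (3.54e-7)^2
  = 3.88e-13 / 1.25316e-13 ≈ 3.0962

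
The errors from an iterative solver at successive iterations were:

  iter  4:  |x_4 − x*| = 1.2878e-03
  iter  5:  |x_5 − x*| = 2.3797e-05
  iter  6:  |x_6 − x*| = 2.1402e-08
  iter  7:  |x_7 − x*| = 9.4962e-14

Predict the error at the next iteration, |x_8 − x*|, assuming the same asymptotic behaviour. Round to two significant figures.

First estimate the order: p ≈ ln(|x_7 − x*|/|x_6 − x*|) / ln(|x_6 − x*|/|x_5 − x*|) = ln(9.4962e-14/2.1402e-08)/ln(2.1402e-08/2.3797e-05) = ln(4.43706e-06)/ln(0.000899357) ≈ 1.7573.
Then |x_8 − x*| ≈ |x_7 − x*|·(|x_7 − x*|/|x_6 − x*|)^p = 9.4962e-14·(4.43706e-06)^1.7573 = 9.4962e-14·3.92049e-10 ≈ 3.723e-23.

3.7e-23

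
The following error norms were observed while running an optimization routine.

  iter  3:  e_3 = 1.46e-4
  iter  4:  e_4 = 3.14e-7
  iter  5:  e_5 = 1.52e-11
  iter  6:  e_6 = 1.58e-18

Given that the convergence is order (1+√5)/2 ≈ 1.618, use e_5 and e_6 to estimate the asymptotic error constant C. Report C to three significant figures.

C ≈ e_6 / e_5^1.618
  = 1.58e-18 / (1.52e-11)^1.618
  = 1.58e-18 / 3.13489e-18 ≈ 0.504

0.504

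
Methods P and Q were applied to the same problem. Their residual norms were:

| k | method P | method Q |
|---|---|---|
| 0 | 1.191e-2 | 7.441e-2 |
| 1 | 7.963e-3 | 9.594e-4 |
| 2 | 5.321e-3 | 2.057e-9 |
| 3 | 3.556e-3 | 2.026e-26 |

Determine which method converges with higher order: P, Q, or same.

Q

Method P: p ≈ ln(3.556e-3/5.321e-3)/ln(5.321e-3/7.963e-3) ≈ 1.00.
Method Q: p ≈ ln(2.026e-26/2.057e-9)/ln(2.057e-9/9.594e-4) ≈ 3.00.
Method Q has the higher order (≈3.0 vs ≈1.0).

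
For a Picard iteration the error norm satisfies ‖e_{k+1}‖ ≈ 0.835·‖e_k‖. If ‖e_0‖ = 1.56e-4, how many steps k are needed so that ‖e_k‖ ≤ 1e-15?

143

After k steps, ‖e_k‖ ≈ 1.56e-4·0.835^k.
Need 0.835^k ≤ 1e-15/1.56e-4 = 6.41026e-12.
k ≥ ln(6.41026e-12)/ln(0.835) = -25.7731/-0.18032 = 142.930.
Smallest integer k = 143.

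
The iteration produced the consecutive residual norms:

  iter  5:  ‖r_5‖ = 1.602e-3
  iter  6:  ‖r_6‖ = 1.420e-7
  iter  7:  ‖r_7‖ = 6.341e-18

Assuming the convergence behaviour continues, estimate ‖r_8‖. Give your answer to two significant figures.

2.3e-44

First estimate the order: p ≈ ln(‖r_7‖/‖r_6‖) / ln(‖r_6‖/‖r_5‖) = ln(6.341e-18/1.420e-7)/ln(1.420e-7/1.602e-3) = ln(4.46549e-11)/ln(8.86392e-05) ≈ 2.5541.
Then ‖r_8‖ ≈ ‖r_7‖·(‖r_7‖/‖r_6‖)^p = 6.341e-18·(4.46549e-11)^2.5541 = 6.341e-18·3.67055e-27 ≈ 2.327e-44.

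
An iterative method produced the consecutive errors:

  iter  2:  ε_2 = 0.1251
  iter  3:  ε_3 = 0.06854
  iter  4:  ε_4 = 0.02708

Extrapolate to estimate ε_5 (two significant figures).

First estimate the order: p ≈ ln(ε_4/ε_3) / ln(ε_3/ε_2) = ln(0.02708/0.06854)/ln(0.06854/0.1251) = ln(0.395098)/ln(0.547882) ≈ 1.5433.
Then ε_5 ≈ ε_4·(ε_4/ε_3)^p = 0.02708·(0.395098)^1.5433 = 0.02708·0.238558 ≈ 0.00646.

6.5e-3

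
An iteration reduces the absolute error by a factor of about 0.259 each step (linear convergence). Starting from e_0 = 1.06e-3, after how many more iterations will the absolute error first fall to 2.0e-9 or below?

10

After k steps, e_k ≈ 1.06e-3·0.259^k.
Need 0.259^k ≤ 2.0e-9/1.06e-3 = 1.88679e-06.
k ≥ ln(1.88679e-06)/ln(0.259) = -13.1806/-1.35093 = 9.757.
Smallest integer k = 10.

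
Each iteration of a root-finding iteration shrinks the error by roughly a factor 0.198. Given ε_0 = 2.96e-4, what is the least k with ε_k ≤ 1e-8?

After k steps, ε_k ≈ 2.96e-4·0.198^k.
Need 0.198^k ≤ 1e-8/2.96e-4 = 3.37838e-05.
k ≥ ln(3.37838e-05)/ln(0.198) = -10.2955/-1.61949 = 6.357.
Smallest integer k = 7.

7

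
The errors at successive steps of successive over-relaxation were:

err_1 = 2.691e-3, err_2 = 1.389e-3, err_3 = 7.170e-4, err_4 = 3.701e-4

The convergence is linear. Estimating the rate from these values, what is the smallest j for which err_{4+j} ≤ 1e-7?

Rate ρ ≈ err_4/err_3 = 3.701e-4/7.170e-4 = 0.5162.
After j more steps, err_{4+j} ≈ 3.701e-4·ρ^j; need ρ^j ≤ 1e-7/3.701e-4 = 0.000270197.
j ≥ ln(0.000270197)/ln(0.5162) = -8.2164/-0.66126 = 12.425.
So 13 more iterations are needed.

13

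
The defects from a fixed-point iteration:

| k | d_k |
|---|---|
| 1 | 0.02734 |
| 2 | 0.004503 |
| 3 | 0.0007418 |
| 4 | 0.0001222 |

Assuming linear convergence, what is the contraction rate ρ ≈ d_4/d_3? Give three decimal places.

ρ ≈ d_4/d_3 = 0.0001222/0.0007418 = 0.16473

0.165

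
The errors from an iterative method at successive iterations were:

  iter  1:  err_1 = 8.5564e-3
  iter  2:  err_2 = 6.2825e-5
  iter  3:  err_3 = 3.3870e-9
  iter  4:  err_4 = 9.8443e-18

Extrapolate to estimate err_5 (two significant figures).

8.3e-35

First estimate the order: p ≈ ln(err_4/err_3) / ln(err_3/err_2) = ln(9.8443e-18/3.3870e-9)/ln(3.3870e-9/6.2825e-5) = ln(2.9065e-09)/ln(5.39117e-05) ≈ 2.0000.
Then err_5 ≈ err_4·(err_4/err_3)^p = 9.8443e-18·(2.9065e-09)^2.0000 = 9.8443e-18·8.44774e-18 ≈ 8.316e-35.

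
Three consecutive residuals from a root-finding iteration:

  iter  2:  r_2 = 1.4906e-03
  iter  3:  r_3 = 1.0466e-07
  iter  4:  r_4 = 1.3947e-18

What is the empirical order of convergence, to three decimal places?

p ≈ ln(r_4/r_3) / ln(r_3/r_2)
  = ln(1.3947e-18/1.0466e-07) / ln(1.0466e-07/1.4906e-03)
  = ln(1.3326e-11) / ln(7.02133e-05)
  = -25.041304 / -9.563973 ≈ 2.618295

2.618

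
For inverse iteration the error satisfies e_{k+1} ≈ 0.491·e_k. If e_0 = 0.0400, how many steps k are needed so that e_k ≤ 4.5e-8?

20

After k steps, e_k ≈ 0.0400·0.491^k.
Need 0.491^k ≤ 4.5e-8/0.0400 = 1.125e-06.
k ≥ ln(1.125e-06)/ln(0.491) = -13.6977/-0.71131 = 19.257.
Smallest integer k = 20.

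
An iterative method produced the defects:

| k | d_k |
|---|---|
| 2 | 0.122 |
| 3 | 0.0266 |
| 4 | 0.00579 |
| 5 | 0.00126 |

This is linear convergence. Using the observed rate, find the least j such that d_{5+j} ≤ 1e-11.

Rate ρ ≈ d_5/d_4 = 0.00126/0.00579 = 0.2176.
After j more steps, d_{5+j} ≈ 0.00126·ρ^j; need ρ^j ≤ 1e-11/0.00126 = 7.93651e-09.
j ≥ ln(7.93651e-09)/ln(0.2176) = -18.6518/-1.52510 = 12.230.
So 13 more iterations are needed.

13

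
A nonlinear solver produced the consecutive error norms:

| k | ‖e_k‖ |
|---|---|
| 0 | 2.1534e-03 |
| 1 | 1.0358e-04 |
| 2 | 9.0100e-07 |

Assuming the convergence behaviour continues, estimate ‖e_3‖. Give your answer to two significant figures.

5.4e-10

First estimate the order: p ≈ ln(‖e_2‖/‖e_1‖) / ln(‖e_1‖/‖e_0‖) = ln(9.0100e-07/1.0358e-04)/ln(1.0358e-04/2.1534e-03) = ln(0.00869859)/ln(0.0481007) ≈ 1.5636.
Then ‖e_3‖ ≈ ‖e_2‖·(‖e_2‖/‖e_1‖)^p = 9.0100e-07·(0.00869859)^1.5636 = 9.0100e-07·0.00059996 ≈ 5.406e-10.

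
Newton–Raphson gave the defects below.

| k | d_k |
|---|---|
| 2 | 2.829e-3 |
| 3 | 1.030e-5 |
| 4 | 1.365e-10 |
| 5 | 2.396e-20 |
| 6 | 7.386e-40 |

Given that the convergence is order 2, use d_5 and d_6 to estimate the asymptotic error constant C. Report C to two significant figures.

C ≈ d_6 / d_5^2
  = 7.386e-40 / (2.396e-20)^2
  = 7.386e-40 / 5.74082e-40 ≈ 1.2866

1.3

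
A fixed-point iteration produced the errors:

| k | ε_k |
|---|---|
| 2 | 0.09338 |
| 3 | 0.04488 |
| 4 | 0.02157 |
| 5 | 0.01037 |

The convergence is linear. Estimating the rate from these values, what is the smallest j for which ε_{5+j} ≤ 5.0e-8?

17

Rate ρ ≈ ε_5/ε_4 = 0.01037/0.02157 = 0.4808.
After j more steps, ε_{5+j} ≈ 0.01037·ρ^j; need ρ^j ≤ 5.0e-8/0.01037 = 4.8216e-06.
j ≥ ln(4.8216e-06)/ln(0.4808) = -12.2424/-0.73230 = 16.718.
So 17 more iterations are needed.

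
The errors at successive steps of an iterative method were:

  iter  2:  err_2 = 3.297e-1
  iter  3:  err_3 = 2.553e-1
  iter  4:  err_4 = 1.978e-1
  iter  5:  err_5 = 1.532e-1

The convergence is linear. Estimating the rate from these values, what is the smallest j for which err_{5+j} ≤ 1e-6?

47

Rate ρ ≈ err_5/err_4 = 1.532e-1/1.978e-1 = 0.7745.
After j more steps, err_{5+j} ≈ 1.532e-1·ρ^j; need ρ^j ≤ 1e-6/1.532e-1 = 6.52742e-06.
j ≥ ln(6.52742e-06)/ln(0.7745) = -11.9395/-0.25554 = 46.723.
So 47 more iterations are needed.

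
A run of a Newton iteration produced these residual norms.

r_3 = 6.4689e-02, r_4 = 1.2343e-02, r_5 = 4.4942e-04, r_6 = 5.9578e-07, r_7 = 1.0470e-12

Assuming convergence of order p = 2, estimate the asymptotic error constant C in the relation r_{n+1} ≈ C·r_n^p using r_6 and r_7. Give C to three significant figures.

2.95

C ≈ r_7 / r_6^2
  = 1.0470e-12 / (5.9578e-07)^2
  = 1.0470e-12 / 3.54954e-13 ≈ 2.9497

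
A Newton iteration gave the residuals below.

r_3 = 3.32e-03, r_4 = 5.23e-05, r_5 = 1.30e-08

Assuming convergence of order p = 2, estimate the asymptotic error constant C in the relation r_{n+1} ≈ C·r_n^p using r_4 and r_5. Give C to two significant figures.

4.8

C ≈ r_5 / r_4^2
  = 1.30e-08 / (5.23e-05)^2
  = 1.30e-08 / 2.73529e-09 ≈ 4.7527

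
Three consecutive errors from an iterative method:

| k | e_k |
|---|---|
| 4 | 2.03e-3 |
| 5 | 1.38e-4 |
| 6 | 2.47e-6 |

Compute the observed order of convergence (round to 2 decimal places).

1.50

p ≈ ln(e_6/e_5) / ln(e_5/e_4)
  = ln(2.47e-6/1.38e-4) / ln(1.38e-4/2.03e-3)
  = ln(0.0178986) / ln(0.0679803)
  = -4.02303 / -2.68854 ≈ 1.49636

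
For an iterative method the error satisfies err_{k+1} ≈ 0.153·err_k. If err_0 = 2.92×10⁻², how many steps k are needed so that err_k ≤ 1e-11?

After k steps, err_k ≈ 2.92×10⁻²·0.153^k.
Need 0.153^k ≤ 1e-11/2.92×10⁻² = 3.42466e-10.
k ≥ ln(3.42466e-10)/ln(0.153) = -21.7948/-1.87732 = 11.610.
Smallest integer k = 12.

12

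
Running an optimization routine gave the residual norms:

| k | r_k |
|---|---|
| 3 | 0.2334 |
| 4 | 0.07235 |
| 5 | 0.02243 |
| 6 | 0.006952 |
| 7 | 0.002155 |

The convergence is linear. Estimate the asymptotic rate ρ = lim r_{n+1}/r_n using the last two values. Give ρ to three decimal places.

ρ ≈ r_7/r_6 = 0.002155/0.006952 = 0.30998

0.310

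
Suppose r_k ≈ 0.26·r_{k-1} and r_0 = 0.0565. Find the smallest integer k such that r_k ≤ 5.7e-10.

After k steps, r_k ≈ 0.0565·0.26^k.
Need 0.26^k ≤ 5.7e-10/0.0565 = 1.00885e-08.
k ≥ ln(1.00885e-08)/ln(0.26) = -18.4119/-1.34707 = 13.668.
Smallest integer k = 14.

14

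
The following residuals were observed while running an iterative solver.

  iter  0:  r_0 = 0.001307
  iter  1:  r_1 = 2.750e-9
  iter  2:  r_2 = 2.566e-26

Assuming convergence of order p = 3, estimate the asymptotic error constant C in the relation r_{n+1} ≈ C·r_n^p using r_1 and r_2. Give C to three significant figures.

1.23

C ≈ r_2 / r_1^3
  = 2.566e-26 / (2.750e-9)^3
  = 2.566e-26 / 2.07969e-26 ≈ 1.2338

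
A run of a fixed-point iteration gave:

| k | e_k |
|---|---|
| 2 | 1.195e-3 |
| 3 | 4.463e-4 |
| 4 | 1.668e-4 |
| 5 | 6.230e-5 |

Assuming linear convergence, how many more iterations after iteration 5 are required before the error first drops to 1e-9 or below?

12

Rate ρ ≈ e_5/e_4 = 6.230e-5/1.668e-4 = 0.3735.
After j more steps, e_{5+j} ≈ 6.230e-5·ρ^j; need ρ^j ≤ 1e-9/6.230e-5 = 1.60514e-05.
j ≥ ln(1.60514e-05)/ln(0.3735) = -11.0397/-0.98484 = 11.210.
So 12 more iterations are needed.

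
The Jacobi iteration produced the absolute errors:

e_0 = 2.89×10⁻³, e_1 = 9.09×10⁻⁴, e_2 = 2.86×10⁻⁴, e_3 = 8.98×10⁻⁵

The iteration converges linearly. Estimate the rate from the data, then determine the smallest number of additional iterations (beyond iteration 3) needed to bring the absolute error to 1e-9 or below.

10

Rate ρ ≈ e_3/e_2 = 8.98×10⁻⁵/2.86×10⁻⁴ = 0.3140.
After j more steps, e_{3+j} ≈ 8.98×10⁻⁵·ρ^j; need ρ^j ≤ 1e-9/8.98×10⁻⁵ = 1.11359e-05.
j ≥ ln(1.11359e-05)/ln(0.3140) = -11.4053/-1.15836 = 9.846.
So 10 more iterations are needed.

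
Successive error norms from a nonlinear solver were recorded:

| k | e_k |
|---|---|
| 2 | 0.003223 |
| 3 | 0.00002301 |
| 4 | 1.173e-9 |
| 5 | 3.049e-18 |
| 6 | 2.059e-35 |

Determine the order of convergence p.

Consecutive ratios: e_6/e_5 = 2.059e-35/3.049e-18 = 6.75303e-18, e_5/e_4 = 3.049e-18/1.173e-9 = 2.59932e-09.
p ≈ ln(6.75303e-18)/ln(2.59932e-09) = -39.5365/-19.7680 ≈ 2.00.
So the convergence is quadratic (order 2).

2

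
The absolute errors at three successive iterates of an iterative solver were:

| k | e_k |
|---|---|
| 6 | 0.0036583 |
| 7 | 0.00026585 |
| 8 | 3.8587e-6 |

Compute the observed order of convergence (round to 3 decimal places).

p ≈ ln(e_8/e_7) / ln(e_7/e_6)
  = ln(3.8587e-6/0.00026585) / ln(0.00026585/0.0036583)
  = ln(0.0145146) / ln(0.0726704)
  = -4.232600 / -2.621821 ≈ 1.614374

1.614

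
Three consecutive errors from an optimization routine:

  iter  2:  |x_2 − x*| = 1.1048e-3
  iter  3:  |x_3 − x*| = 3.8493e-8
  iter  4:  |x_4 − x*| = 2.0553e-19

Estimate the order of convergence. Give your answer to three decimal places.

p ≈ ln(|x_4 − x*|/|x_3 − x*|) / ln(|x_3 − x*|/|x_2 − x*|)
  = ln(2.0553e-19/3.8493e-8) / ln(3.8493e-8/1.1048e-3)
  = ln(5.33941e-12) / ln(3.48416e-05)
  = -25.955906 / -10.264698 ≈ 2.528658

2.529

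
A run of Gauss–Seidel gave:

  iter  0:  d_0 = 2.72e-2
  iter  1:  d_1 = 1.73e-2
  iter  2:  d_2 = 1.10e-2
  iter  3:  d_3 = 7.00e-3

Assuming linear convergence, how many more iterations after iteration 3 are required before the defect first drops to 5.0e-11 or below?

42

Rate ρ ≈ d_3/d_2 = 7.00e-3/1.10e-2 = 0.6364.
After j more steps, d_{3+j} ≈ 7.00e-3·ρ^j; need ρ^j ≤ 5.0e-11/7.00e-3 = 7.14286e-09.
j ≥ ln(7.14286e-09)/ln(0.6364) = -18.7572/-0.45193 = 41.505.
So 42 more iterations are needed.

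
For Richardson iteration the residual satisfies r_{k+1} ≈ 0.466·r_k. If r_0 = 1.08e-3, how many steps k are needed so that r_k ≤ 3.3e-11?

After k steps, r_k ≈ 1.08e-3·0.466^k.
Need 0.466^k ≤ 3.3e-11/1.08e-3 = 3.05556e-08.
k ≥ ln(3.05556e-08)/ln(0.466) = -17.3037/-0.76357 = 22.662.
Smallest integer k = 23.

23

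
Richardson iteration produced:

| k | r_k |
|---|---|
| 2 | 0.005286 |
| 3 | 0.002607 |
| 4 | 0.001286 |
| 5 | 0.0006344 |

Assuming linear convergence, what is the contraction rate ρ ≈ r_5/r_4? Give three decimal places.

0.493

ρ ≈ r_5/r_4 = 0.0006344/0.001286 = 0.49331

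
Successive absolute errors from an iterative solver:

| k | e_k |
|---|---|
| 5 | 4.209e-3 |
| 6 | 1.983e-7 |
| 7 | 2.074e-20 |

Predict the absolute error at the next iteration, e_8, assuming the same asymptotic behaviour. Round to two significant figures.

First estimate the order: p ≈ ln(e_7/e_6) / ln(e_6/e_5) = ln(2.074e-20/1.983e-7)/ln(1.983e-7/4.209e-3) = ln(1.04589e-13)/ln(4.71133e-05) ≈ 3.0000.
Then e_8 ≈ e_7·(e_7/e_6)^p = 2.074e-20·(1.04589e-13)^3.0000 = 2.074e-20·1.14408e-39 ≈ 2.373e-59.

2.4e-59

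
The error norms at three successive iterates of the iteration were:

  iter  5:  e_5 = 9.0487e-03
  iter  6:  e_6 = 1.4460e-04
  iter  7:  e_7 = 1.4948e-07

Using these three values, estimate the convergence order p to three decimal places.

1.662

p ≈ ln(e_7/e_6) / ln(e_6/e_5)
  = ln(1.4948e-07/1.4460e-04) / ln(1.4460e-04/9.0487e-03)
  = ln(0.00103375) / ln(0.0159802)
  = -6.874562 / -4.136405 ≈ 1.661965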